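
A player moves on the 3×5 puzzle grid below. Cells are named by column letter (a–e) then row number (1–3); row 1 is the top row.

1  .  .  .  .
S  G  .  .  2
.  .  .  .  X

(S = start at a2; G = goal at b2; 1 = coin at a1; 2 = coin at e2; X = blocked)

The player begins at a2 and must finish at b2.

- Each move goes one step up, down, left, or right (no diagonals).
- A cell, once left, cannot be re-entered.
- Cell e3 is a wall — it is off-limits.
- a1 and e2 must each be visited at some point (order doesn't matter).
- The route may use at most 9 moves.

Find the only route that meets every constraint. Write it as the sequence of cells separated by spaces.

The 9-move cap with required stops at a1, e2 leaves no slack for detours.
Route from a2: up 1 to a1, right 4 to e1, down 1 to e2, left 3 to b2 — 9 moves in all.
Check: all required cells visited; 9 ≤ 9 moves.

a2 a1 b1 c1 d1 e1 e2 d2 c2 b2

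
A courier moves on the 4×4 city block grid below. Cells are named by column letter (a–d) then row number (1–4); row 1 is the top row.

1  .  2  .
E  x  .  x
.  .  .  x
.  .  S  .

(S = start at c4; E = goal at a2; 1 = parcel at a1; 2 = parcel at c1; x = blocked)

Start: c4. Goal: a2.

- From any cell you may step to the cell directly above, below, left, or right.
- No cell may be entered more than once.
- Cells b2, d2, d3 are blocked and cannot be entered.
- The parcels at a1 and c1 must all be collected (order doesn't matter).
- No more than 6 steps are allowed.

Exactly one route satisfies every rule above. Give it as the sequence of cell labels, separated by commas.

c4, c3, c2, c1, b1, a1, a2

The 6-move cap with required stops at a1, c1 leaves no slack for detours.
Route from c4: 3× up (reaching c1), 2× left (reaching a1), down to a2 — 6 moves in all.
Check: all required cells visited; 6 ≤ 6 moves.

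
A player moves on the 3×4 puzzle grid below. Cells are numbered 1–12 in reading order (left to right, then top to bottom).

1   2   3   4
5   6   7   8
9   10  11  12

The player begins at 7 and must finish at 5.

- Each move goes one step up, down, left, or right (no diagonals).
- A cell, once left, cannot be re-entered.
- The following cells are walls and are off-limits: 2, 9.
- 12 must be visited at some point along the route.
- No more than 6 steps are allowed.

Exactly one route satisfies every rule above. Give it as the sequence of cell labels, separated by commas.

7, 8, 12, 11, 10, 6, 5

The budget equals the shortest possible length, so every move has to be on a shortest route through the required cells.
Route from 7: right 1 to 8, down 1 to 12, left 2 to 10, up 1 to 6, left 1 to 5 — 6 moves in all.
Check: all required cells visited; 6 ≤ 6 moves.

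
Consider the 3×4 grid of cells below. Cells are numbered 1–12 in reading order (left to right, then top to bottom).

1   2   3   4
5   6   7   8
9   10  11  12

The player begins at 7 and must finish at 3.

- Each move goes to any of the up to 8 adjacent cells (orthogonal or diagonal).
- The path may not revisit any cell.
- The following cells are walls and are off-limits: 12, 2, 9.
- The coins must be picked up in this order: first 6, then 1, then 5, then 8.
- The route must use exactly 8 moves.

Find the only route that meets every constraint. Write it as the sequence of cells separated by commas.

7, 6, 1, 5, 10, 11, 8, 4, 3

The waypoints must appear in the order 6, 1, 5, 8, with no cell reused.
Route from 7: left to 6, up-left to 1, down to 5, down-right to 10, right to 11, up-right to 8, up to 4, left to 3 — 8 moves in all.
Check: order respected (6 at step 1, 1 at step 2, 5 at step 3, 8 at step 6); 8 moves as required.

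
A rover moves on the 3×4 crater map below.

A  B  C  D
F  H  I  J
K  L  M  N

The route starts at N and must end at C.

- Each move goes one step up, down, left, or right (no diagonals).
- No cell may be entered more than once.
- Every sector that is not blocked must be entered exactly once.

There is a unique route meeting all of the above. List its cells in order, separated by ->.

Need to visit all 12 open cells exactly once, starting at N and ending at C.
Cell D has only two open neighbours (J and C), so the path must pass straight through it: one of those is the cell it's entered from and the other is where it exits.
Route from N: 3× left (reaching K), 2× up (reaching A), right to B, down to H, 2× right (reaching J), up to D, left to C — 11 moves in all.
Check: all 12 open cells covered.

N -> M -> L -> K -> F -> A -> B -> H -> I -> J -> D -> C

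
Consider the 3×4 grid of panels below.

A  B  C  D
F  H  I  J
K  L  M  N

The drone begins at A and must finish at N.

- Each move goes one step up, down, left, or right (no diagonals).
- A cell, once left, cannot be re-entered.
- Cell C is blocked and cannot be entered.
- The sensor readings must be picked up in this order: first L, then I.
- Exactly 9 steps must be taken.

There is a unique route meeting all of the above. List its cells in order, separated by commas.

The waypoints must appear in the order L, I, with no cell reused.
Route from A: right 1 to B, down 1 to H, left 1 to F, down 1 to K, right 2 to M, up 1 to I, right 1 to J, down 1 to N — 9 moves in all.
Check: order respected (L at step 5, I at step 7); 9 moves as required.

A, B, H, F, K, L, M, I, J, N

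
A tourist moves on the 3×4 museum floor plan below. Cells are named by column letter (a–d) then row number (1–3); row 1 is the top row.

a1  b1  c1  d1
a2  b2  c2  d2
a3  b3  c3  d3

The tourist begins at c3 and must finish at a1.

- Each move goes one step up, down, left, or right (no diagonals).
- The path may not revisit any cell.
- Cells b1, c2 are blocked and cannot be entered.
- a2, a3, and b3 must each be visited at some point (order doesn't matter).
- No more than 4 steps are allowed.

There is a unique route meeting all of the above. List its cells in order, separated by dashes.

The 4-move cap with required stops at a2, a3, b3 leaves no slack for detours.
Route from c3: 2× left (reaching a3), 2× up (reaching a1) — 4 moves in all.
Check: all required cells visited; 4 ≤ 4 moves.

c3 - b3 - a3 - a2 - a1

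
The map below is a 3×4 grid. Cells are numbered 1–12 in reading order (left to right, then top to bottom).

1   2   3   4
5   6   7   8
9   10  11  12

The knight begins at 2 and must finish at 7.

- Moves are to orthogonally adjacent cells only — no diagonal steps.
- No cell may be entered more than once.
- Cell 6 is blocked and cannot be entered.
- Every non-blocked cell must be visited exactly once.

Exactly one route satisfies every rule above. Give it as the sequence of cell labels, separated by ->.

Need to visit all 11 open cells exactly once, starting at 2 and ending at 7.
Cell 10 has only two open neighbours (9 and 11), so the path must pass straight through it: one of those is the cell it's entered from and the other is where it exits.
Route from 2: left 1 to 1, down 2 to 9, right 3 to 12, up 2 to 4, left 1 to 3, down 1 to 7 — 10 moves in all.
Check: all 11 open cells covered.

2 -> 1 -> 5 -> 9 -> 10 -> 11 -> 12 -> 8 -> 4 -> 3 -> 7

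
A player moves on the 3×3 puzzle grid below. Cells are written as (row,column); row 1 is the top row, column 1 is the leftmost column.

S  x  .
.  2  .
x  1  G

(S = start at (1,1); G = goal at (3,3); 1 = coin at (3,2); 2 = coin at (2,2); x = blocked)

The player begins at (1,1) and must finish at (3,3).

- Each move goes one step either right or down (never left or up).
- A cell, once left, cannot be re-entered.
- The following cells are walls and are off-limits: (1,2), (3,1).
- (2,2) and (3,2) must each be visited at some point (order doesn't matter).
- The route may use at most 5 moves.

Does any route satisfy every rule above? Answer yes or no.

One route that works: (1,1) → (2,1) → (2,2) → (3,2) → (3,3).

yes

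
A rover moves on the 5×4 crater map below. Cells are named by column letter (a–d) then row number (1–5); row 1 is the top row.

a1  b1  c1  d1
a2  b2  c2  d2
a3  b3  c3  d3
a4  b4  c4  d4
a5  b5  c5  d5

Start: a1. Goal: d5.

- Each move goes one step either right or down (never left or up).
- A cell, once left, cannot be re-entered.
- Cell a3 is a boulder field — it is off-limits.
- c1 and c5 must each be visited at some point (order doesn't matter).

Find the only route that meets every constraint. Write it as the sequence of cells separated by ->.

a1 -> b1 -> c1 -> c2 -> c3 -> c4 -> c5 -> d5

Moves only go right or down, so the column and row indices never decrease.
Route from a1: 2× right (reaching c1), 4× down (reaching c5), right to d5 — 7 moves in all.
Check: all required cells visited.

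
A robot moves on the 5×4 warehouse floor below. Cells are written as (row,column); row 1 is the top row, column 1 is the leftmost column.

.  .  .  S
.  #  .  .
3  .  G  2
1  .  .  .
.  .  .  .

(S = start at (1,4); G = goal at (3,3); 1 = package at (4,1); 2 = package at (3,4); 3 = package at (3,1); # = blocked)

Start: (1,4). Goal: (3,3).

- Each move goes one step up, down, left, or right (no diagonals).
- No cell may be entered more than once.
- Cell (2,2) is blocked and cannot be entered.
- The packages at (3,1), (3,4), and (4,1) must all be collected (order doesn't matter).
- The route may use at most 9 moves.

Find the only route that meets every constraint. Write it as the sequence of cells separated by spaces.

(1,4) (2,4) (3,4) (4,4) (4,3) (4,2) (4,1) (3,1) (3,2) (3,3)

The 9-move cap with required stops at (3,1), (3,4), (4,1) leaves no slack for detours.
Route from (1,4): down 3 to (4,4), left 3 to (4,1), up 1 to (3,1), right 2 to (3,3) — 9 moves in all.
Check: all required cells visited; 9 ≤ 9 moves.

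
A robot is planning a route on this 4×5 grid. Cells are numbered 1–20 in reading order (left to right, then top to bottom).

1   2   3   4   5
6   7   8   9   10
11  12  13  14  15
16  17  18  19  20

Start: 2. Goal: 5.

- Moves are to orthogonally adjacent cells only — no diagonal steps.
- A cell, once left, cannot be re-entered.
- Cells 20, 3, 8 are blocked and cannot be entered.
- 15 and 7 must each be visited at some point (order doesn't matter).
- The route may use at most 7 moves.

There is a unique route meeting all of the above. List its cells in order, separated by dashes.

The budget equals the shortest possible length, so every move has to be on a shortest route through the required cells.
Route from 2: 2× down (reaching 12), 3× right (reaching 15), 2× up (reaching 5) — 7 moves in all.
Check: all required cells visited; 7 ≤ 7 moves.

2 - 7 - 12 - 13 - 14 - 15 - 10 - 5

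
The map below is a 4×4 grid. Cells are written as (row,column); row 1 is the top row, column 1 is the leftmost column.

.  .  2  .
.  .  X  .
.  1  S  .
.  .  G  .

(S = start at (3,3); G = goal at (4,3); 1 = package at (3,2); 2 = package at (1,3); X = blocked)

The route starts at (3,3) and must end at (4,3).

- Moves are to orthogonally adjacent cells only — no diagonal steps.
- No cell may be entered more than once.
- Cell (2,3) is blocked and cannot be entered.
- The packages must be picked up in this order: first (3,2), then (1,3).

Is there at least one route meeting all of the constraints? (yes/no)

yes

One route that works: (3,3) → (3,2) → (2,2) → (1,2) → (1,3) → (1,4) → (2,4) → (3,4) → (4,4) → (4,3).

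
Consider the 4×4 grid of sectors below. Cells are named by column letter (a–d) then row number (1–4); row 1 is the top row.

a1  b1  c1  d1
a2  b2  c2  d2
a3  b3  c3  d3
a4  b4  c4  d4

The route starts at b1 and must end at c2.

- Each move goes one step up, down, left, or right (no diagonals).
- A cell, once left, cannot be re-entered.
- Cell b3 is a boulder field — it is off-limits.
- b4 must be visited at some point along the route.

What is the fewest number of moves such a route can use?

Any route passes through b4 somewhere between b1 and c2. Summing Manhattan distances along the two legs (b1 → b4 → c2) gives a lower bound of 3 + 3 = 6 moves.
That bound ignores the blocked cells. Measuring each leg by the fewest moves that actually steer around them (b1→b4: 5; b4→c2: 3) raises the lower bound to 8.
A route of 8 moves exists: b1 → b2 → a2 → a3 → a4 → b4 → c4 → c3 → c2.
Since 8 matches that lower bound, it is optimal.

8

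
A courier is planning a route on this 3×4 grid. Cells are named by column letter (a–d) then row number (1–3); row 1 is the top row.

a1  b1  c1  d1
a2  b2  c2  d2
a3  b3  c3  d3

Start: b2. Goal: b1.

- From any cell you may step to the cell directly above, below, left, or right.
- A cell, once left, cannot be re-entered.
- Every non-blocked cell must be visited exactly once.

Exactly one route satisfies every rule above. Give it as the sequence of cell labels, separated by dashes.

Need to visit all 12 open cells exactly once, starting at b2 and ending at b1.
Cell d3 has only two open neighbours (d2 and c3), so the path must pass straight through it: one of those is the cell it's entered from and the other is where it exits.
Route from b2: right to c2, up to c1, right to d1, 2× down (reaching d3), 3× left (reaching a3), 2× up (reaching a1), right to b1 — 11 moves in all.
Check: all 12 open cells covered.

b2 - c2 - c1 - d1 - d2 - d3 - c3 - b3 - a3 - a2 - a1 - b1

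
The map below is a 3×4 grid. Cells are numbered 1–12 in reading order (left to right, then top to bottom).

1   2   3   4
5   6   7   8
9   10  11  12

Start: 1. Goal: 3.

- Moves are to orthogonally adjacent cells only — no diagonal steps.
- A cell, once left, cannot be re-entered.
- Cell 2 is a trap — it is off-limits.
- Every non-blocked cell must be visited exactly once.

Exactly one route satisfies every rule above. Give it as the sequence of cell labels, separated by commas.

Need to visit all 11 open cells exactly once, starting at 1 and ending at 3.
Route from 1: 2× down (reaching 9), right to 10, up to 6, right to 7, down to 11, right to 12, 2× up (reaching 4), left to 3 — 10 moves in all.
Check: all 11 open cells covered.

1, 5, 9, 10, 6, 7, 11, 12, 8, 4, 3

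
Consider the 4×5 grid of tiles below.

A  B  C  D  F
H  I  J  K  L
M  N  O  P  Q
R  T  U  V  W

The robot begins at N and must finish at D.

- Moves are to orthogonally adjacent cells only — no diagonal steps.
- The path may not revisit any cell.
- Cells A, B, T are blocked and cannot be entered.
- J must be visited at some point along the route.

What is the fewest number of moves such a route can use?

Any route passes through J somewhere between N and D. Summing Manhattan distances along the two legs (N → J → D) gives a lower bound of 2 + 2 = 4 moves.
A route of 4 moves achieves this: N → I → J → C → D.
Since 4 matches the lower bound, it is optimal.

4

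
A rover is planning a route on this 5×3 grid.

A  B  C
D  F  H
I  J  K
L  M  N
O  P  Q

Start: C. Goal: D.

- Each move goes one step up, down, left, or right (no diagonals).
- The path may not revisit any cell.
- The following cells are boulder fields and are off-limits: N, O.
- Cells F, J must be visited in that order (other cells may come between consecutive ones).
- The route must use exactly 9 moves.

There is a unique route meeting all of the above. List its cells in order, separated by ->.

C -> B -> F -> H -> K -> J -> M -> L -> I -> D

The waypoints must appear in the order F, J, with no cell reused.
Route from C: left 1 to B, down 1 to F, right 1 to H, down 1 to K, left 1 to J, down 1 to M, left 1 to L, up 2 to D — 9 moves in all.
Check: order respected (F at step 2, J at step 5); 9 moves as required.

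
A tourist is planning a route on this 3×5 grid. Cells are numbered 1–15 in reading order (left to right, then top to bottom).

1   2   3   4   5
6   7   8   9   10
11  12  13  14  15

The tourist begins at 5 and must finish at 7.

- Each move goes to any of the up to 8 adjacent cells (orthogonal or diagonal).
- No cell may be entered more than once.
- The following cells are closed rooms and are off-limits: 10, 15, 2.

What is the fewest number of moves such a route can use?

With diagonal moves allowed, the Chebyshev distance max(|Δrow|,|Δcol|) from 5 to 7 is 3, so at least 3 moves are needed.
A route of 3 moves achieves this: 5 → 4 → 3 → 7.
Since 3 matches the lower bound, it is optimal.

3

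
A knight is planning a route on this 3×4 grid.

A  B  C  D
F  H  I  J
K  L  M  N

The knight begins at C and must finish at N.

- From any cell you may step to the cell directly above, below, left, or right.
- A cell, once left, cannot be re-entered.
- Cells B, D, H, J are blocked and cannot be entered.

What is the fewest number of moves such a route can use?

3

The Manhattan distance from C to N is |1−3| + |3−4| = 3, so at least 3 moves are needed.
A route of 3 moves achieves this: C → I → M → N.
Since 3 matches the lower bound, it is optimal.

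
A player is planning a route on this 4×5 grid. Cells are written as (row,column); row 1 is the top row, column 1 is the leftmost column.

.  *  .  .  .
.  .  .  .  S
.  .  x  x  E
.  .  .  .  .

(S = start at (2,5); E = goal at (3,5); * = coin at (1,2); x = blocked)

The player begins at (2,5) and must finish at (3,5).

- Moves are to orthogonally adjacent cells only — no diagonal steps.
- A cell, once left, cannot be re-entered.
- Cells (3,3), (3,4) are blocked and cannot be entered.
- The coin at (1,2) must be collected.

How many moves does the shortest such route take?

Any route passes through (1,2) somewhere between (2,5) and (3,5). Summing Manhattan distances along the two legs ((2,5) → (1,2) → (3,5)) gives a lower bound of 4 + 5 = 9 moves.
The shortest route satisfying every rule uses 11 moves: (2,5) → (1,5) → (1,4) → (1,3) → (1,2) → (2,2) → (3,2) → (4,2) → (4,3) → (4,4) → (4,5) → (3,5).
The no-revisit rule (legs can't share cells) pushes the minimum above the 9-move bound; an exhaustive check rules out every length from 9 to 10, leaving 11 as the minimum.

11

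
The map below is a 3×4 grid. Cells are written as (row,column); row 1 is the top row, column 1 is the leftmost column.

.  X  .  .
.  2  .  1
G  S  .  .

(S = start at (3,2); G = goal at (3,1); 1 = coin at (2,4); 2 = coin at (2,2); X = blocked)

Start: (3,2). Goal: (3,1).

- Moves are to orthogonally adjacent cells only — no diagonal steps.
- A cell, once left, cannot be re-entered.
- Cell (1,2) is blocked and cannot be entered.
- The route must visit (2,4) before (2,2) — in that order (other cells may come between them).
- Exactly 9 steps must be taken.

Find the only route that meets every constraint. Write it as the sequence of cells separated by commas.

The waypoints must appear in the order (2,4), (2,2), with no cell reused.
Route from (3,2): 2× right (reaching (3,4)), 2× up (reaching (1,4)), left to (1,3), down to (2,3), 2× left (reaching (2,1)), down to (3,1) — 9 moves in all.
Check: order respected (1 at step 3, 2 at step 7); 9 moves as required.

(3,2), (3,3), (3,4), (2,4), (1,4), (1,3), (2,3), (2,2), (2,1), (3,1)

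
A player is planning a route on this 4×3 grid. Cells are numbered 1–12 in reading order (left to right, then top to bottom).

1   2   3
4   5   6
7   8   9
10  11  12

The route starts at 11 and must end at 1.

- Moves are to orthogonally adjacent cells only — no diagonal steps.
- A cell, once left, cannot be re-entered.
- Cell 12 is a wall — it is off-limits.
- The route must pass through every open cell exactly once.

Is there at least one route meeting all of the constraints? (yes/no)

yes

One route that works: 11 → 10 → 7 → 4 → 5 → 8 → 9 → 6 → 3 → 2 → 1.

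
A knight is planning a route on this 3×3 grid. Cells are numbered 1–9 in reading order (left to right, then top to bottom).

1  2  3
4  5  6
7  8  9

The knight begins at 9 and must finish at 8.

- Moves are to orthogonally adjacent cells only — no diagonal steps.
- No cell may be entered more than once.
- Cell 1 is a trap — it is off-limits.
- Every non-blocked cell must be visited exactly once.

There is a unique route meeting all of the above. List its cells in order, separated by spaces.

9 6 3 2 5 4 7 8

Need to visit all 8 open cells exactly once, starting at 9 and ending at 8.
Cell 3 has only two open neighbours (6 and 2), so the path must pass straight through it: one of those is the cell it's entered from and the other is where it exits.
Route from 9: up 2 to 3, left 1 to 2, down 1 to 5, left 1 to 4, down 1 to 7, right 1 to 8 — 7 moves in all.
Check: all 8 open cells covered.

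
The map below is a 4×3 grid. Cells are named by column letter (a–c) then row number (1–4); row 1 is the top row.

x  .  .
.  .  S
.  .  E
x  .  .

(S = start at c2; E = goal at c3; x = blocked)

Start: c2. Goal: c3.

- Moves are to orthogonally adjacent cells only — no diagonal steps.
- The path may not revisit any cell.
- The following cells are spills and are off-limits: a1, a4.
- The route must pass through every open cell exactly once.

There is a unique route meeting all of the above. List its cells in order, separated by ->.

c2 -> c1 -> b1 -> b2 -> a2 -> a3 -> b3 -> b4 -> c4 -> c3

Need to visit all 10 open cells exactly once, starting at c2 and ending at c3.
Cell a3 has only two open neighbours (a2 and b3), so the path must pass straight through it: one of those is the cell it's entered from and the other is where it exits.
Route from c2: up 1 to c1, left 1 to b1, down 1 to b2, left 1 to a2, down 1 to a3, right 1 to b3, down 1 to b4, right 1 to c4, up 1 to c3 — 9 moves in all.
Check: all 10 open cells covered.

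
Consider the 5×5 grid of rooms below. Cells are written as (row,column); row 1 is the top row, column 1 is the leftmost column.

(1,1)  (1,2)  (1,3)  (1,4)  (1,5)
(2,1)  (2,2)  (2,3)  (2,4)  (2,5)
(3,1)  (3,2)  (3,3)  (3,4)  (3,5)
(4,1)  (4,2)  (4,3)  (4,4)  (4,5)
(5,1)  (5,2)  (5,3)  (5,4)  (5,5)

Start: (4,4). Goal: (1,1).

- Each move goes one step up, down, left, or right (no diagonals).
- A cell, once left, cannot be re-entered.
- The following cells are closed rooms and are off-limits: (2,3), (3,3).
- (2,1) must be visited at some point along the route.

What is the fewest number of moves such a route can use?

Any route passes through (2,1) somewhere between (4,4) and (1,1). Summing Manhattan distances along the two legs ((4,4) → (2,1) → (1,1)) gives a lower bound of 5 + 1 = 6 moves.
A route of 6 moves achieves this: (4,4) → (4,3) → (4,2) → (3,2) → (2,2) → (2,1) → (1,1).
Since 6 matches the lower bound, it is optimal.

6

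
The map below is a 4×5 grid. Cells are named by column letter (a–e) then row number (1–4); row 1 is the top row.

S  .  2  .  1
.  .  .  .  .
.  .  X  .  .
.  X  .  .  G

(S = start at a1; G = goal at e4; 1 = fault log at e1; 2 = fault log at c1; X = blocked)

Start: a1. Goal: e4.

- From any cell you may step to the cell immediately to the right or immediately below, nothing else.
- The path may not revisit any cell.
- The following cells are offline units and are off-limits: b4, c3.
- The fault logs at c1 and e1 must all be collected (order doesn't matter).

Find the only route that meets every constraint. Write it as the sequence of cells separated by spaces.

a1 b1 c1 d1 e1 e2 e3 e4

Moves only go right or down, so the column and row indices never decrease.
Route from a1: 4× right (reaching e1), 3× down (reaching e4) — 7 moves in all.
Check: all required cells visited.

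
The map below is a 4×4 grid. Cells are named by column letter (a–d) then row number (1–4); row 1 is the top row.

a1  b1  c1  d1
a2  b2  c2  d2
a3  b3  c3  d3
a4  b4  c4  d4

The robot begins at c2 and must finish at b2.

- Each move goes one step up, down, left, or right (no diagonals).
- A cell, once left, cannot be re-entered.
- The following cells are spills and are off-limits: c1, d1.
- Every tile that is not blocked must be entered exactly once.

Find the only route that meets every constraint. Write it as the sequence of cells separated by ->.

Need to visit all 14 open cells exactly once, starting at c2 and ending at b2.
Cell a1 has only two open neighbours (a2 and b1), so the path must pass straight through it: one of those is the cell it's entered from and the other is where it exits.
Route from c2: right to d2, 2× down (reaching d4), left to c4, up to c3, left to b3, down to b4, left to a4, 3× up (reaching a1), right to b1, down to b2 — 13 moves in all.
Check: all 14 open cells covered.

c2 -> d2 -> d3 -> d4 -> c4 -> c3 -> b3 -> b4 -> a4 -> a3 -> a2 -> a1 -> b1 -> b2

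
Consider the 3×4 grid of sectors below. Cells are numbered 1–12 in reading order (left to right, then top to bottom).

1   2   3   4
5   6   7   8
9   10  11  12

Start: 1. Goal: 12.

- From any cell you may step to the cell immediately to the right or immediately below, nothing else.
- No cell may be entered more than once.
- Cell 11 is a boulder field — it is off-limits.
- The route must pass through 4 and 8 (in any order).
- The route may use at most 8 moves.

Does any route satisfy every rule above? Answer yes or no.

yes

One route that works: 1 → 2 → 3 → 4 → 8 → 12.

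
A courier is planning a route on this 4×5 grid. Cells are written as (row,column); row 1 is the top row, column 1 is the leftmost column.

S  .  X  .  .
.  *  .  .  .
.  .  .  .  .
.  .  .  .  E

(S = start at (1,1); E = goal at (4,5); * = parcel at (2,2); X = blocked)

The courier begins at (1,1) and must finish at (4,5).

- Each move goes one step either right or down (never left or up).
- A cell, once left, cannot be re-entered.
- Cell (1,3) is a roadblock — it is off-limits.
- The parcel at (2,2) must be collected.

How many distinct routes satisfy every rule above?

20

A right/down-only route from (1,1) to (4,5) makes exactly 3 down-moves and 4 right-moves in some order.
With no other constraints that would be C(7,3) = 35 routes.
Split at (2,2) and multiply the segment counts (each segment already excludes blocked cells): (1,1)→(2,2): 2; (2,2)→(4,5): 10; product = 20.
That gives 20 routes.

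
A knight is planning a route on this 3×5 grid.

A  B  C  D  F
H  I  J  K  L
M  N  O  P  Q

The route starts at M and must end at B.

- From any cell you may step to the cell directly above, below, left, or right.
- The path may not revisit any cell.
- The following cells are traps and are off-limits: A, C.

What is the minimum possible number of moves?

The Manhattan distance from M to B is |3−1| + |1−2| = 3, so at least 3 moves are needed.
A route of 3 moves achieves this: M → H → I → B.
Since 3 matches the lower bound, it is optimal.

3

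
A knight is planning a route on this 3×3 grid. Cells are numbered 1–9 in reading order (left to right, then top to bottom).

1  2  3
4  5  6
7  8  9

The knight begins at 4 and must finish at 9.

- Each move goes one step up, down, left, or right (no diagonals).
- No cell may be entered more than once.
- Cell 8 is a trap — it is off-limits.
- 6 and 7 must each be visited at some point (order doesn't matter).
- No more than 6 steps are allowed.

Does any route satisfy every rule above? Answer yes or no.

7 must be visited but has only one open neighbour (4), and it is neither the start nor the goal — the route would have to enter and leave through 4, re-entering it.

no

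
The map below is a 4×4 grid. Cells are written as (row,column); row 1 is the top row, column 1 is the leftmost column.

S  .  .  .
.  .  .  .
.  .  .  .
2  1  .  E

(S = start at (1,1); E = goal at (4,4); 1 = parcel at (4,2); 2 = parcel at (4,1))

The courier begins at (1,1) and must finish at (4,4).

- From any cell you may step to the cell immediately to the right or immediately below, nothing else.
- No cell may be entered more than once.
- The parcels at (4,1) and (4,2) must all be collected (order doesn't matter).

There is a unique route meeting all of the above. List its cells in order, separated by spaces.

Moves only go right or down, so the column and row indices never decrease.
Route from (1,1): 3× down (reaching (4,1)), 3× right (reaching (4,4)) — 6 moves in all.
Check: all required cells visited.

(1,1) (2,1) (3,1) (4,1) (4,2) (4,3) (4,4)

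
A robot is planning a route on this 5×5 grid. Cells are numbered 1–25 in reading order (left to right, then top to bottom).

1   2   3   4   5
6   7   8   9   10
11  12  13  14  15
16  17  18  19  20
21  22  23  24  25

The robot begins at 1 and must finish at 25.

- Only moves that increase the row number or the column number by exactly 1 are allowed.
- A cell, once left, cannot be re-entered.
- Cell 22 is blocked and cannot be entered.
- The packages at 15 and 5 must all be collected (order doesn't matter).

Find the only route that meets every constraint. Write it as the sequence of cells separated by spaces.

1 2 3 4 5 10 15 20 25

Moves only go right or down, so the column and row indices never decrease.
Route from 1: 4× right (reaching 5), 4× down (reaching 25) — 8 moves in all.
Check: all required cells visited.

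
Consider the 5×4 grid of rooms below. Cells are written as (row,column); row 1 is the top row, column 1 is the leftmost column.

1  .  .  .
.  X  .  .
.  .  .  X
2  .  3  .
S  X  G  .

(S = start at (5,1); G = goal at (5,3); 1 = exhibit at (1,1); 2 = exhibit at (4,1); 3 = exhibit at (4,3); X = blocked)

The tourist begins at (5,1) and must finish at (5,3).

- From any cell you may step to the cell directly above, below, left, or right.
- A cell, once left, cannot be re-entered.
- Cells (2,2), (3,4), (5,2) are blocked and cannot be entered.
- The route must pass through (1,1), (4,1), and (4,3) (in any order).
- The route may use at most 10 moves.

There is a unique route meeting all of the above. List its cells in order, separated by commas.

(5,1), (4,1), (3,1), (2,1), (1,1), (1,2), (1,3), (2,3), (3,3), (4,3), (5,3)

The 10-move cap with required stops at (1,1), (4,1), (4,3) leaves no slack for detours.
Route from (5,1): 4× up (reaching (1,1)), 2× right (reaching (1,3)), 4× down (reaching (5,3)) — 10 moves in all.
Check: all required cells visited; 10 ≤ 10 moves.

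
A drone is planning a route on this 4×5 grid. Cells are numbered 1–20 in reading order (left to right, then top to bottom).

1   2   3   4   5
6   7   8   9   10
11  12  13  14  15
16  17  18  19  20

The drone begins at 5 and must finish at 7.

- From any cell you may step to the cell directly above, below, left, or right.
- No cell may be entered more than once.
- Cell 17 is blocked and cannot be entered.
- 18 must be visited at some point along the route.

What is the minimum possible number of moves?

8

Any route passes through 18 somewhere between 5 and 7. Summing Manhattan distances along the two legs (5 → 18 → 7) gives a lower bound of 5 + 3 = 8 moves.
A route of 8 moves achieves this: 5 → 10 → 15 → 20 → 19 → 18 → 13 → 8 → 7.
Since 8 matches the lower bound, it is optimal.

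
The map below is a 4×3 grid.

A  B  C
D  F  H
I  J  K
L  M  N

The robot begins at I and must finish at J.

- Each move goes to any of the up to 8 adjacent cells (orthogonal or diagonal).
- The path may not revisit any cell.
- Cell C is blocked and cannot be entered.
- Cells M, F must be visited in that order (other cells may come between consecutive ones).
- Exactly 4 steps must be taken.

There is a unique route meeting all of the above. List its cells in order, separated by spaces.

The waypoints must appear in the order M, F, with no cell reused.
Route from I: down-right 1 to M, up-right 1 to K, up-left 1 to F, down 1 to J — 4 moves in all.
Check: order respected (M at step 1, F at step 3); 4 moves as required.

I M K F J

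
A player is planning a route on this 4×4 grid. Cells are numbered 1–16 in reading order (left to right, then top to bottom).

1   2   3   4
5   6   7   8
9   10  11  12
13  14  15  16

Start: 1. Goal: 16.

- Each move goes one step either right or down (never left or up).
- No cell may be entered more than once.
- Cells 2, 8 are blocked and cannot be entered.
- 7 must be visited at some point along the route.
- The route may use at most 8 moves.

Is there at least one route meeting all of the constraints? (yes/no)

One route that works: 1 → 5 → 6 → 7 → 11 → 15 → 16.

yes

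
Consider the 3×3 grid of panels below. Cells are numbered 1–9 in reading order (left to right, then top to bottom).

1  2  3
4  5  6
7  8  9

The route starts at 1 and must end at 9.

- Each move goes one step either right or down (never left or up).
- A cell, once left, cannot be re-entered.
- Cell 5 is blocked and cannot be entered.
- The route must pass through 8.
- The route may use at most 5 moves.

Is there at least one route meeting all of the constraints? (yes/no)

yes

One route that works: 1 → 4 → 7 → 8 → 9.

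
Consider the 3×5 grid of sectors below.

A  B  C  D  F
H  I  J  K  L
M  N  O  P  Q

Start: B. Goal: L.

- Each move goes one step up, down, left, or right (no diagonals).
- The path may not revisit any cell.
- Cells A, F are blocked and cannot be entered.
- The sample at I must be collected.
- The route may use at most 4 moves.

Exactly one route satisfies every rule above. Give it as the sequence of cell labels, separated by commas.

The 4-move cap with required stops at I leaves no slack for detours.
Route from B: down 1 to I, right 3 to L — 4 moves in all.
Check: all required cells visited; 4 ≤ 4 moves.

B, I, J, K, L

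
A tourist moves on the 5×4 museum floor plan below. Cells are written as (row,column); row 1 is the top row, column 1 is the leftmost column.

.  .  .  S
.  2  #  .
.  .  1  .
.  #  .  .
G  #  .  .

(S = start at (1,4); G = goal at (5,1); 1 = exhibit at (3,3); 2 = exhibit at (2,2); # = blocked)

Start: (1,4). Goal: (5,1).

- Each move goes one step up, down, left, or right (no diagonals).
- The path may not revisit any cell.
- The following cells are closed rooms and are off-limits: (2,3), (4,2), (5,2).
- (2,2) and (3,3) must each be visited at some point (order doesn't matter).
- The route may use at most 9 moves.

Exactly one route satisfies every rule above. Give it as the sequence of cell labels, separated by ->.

The budget equals the shortest possible length, so every move has to be on a shortest route through the required cells.
Route from (1,4): down 2 to (3,4), left 2 to (3,2), up 1 to (2,2), left 1 to (2,1), down 3 to (5,1) — 9 moves in all.
Check: all required cells visited; 9 ≤ 9 moves.

(1,4) -> (2,4) -> (3,4) -> (3,3) -> (3,2) -> (2,2) -> (2,1) -> (3,1) -> (4,1) -> (5,1)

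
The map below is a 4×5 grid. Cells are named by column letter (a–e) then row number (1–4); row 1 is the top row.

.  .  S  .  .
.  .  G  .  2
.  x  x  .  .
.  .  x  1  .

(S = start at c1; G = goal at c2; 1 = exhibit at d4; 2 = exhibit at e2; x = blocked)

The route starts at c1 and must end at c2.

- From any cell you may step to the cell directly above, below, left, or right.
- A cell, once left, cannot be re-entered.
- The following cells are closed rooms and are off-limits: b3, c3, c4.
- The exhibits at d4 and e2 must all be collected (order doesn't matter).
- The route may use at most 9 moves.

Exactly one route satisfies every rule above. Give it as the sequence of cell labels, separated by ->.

c1 -> d1 -> e1 -> e2 -> e3 -> e4 -> d4 -> d3 -> d2 -> c2

Any route must reach d4 and e2 and still end at c2 within 9 moves, so the order of the required stops is forced.
Route from c1: 2× right (reaching e1), 3× down (reaching e4), left to d4, 2× up (reaching d2), left to c2 — 9 moves in all.
Check: all required cells visited; 9 ≤ 9 moves.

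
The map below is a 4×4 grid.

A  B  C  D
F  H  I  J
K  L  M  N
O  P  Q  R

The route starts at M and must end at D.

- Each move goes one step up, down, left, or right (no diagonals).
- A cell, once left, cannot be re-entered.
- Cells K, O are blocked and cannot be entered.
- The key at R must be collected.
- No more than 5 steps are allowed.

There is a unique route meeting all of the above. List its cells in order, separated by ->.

Any route must reach R and still end at D within 5 moves, so the order of the required stops is forced.
Route from M: down to Q, right to R, 3× up (reaching D) — 5 moves in all.
Check: all required cells visited; 5 ≤ 5 moves.

M -> Q -> R -> N -> J -> D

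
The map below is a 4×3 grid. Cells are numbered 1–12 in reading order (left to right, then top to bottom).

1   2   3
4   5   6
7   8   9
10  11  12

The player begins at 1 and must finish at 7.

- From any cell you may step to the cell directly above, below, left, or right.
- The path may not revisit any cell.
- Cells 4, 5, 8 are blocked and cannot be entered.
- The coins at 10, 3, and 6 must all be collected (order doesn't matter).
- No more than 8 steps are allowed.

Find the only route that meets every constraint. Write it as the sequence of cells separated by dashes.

The 8-move cap with required stops at 10, 3, 6 leaves no slack for detours.
Route from 1: right 2 to 3, down 3 to 12, left 2 to 10, up 1 to 7 — 8 moves in all.
Check: all required cells visited; 8 ≤ 8 moves.

1 - 2 - 3 - 6 - 9 - 12 - 11 - 10 - 7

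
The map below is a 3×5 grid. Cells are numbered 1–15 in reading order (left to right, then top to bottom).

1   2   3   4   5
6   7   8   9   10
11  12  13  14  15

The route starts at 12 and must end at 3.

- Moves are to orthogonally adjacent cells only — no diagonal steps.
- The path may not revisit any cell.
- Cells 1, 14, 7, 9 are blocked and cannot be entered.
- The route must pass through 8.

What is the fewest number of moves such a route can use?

3

Any route passes through 8 somewhere between 12 and 3. Summing Manhattan distances along the two legs (12 → 8 → 3) gives a lower bound of 2 + 1 = 3 moves.
A route of 3 moves achieves this: 12 → 13 → 8 → 3.
Since 3 matches the lower bound, it is optimal.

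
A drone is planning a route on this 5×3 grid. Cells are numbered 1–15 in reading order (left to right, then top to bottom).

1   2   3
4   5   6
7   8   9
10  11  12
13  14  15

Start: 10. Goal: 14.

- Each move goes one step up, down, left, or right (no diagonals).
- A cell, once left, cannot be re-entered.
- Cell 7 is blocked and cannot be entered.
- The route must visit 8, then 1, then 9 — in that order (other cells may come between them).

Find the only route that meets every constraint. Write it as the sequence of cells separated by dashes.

The waypoints must appear in the order 8, 1, 9, with no cell reused.
Route from 10: right 1 to 11, up 2 to 5, left 1 to 4, up 1 to 1, right 2 to 3, down 4 to 15, left 1 to 14 — 12 moves in all.
Check: order respected (8 at step 2, 1 at step 5, 9 at step 9).

10 - 11 - 8 - 5 - 4 - 1 - 2 - 3 - 6 - 9 - 12 - 15 - 14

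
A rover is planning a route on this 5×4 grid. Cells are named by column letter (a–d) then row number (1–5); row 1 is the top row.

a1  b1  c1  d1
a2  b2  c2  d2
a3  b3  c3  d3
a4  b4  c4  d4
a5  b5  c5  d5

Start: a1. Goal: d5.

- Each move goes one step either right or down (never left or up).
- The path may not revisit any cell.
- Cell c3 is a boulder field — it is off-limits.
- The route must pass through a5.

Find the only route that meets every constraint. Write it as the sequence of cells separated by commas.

Moves only go right or down, so the column and row indices never decrease.
Route from a1: 4× down (reaching a5), 3× right (reaching d5) — 7 moves in all.
Check: all required cells visited.

a1, a2, a3, a4, a5, b5, c5, d5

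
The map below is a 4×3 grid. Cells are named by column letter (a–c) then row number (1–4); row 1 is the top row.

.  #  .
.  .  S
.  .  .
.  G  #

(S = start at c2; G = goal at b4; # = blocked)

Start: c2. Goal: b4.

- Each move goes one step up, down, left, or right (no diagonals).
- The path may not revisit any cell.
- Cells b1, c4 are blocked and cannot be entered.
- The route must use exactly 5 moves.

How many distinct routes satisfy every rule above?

4

Need simple routes of exactly 5 moves from c2 to b4 (Manhattan distance 3, so 1 moves are spent on a detour and 1 undoing it).
Enumerating: c2 c3 b3 a3 a4 b4 | c2 b2 b3 a3 a4 b4 | c2 b2 a2 a3 a4 b4 | c2 b2 a2 a3 b3 b4.
That gives 4 routes.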